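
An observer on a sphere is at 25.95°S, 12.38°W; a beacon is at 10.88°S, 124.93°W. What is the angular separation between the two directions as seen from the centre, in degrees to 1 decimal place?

104.8°

In radians: φ₁ = -0.4529, φ₂ = -0.1899, Δλ = -112.550° = -1.9644 rad.
Haversine: a = sin²(Δφ/2) + cos φ₁ cos φ₂ sin²(Δλ/2) = 0.0172 + (0.8992)(0.9820)(0.6917) = 0.62802.
Central angle c = 2·arcsin(√a) = 1.82971 rad.
So the angular separation is 104.8°.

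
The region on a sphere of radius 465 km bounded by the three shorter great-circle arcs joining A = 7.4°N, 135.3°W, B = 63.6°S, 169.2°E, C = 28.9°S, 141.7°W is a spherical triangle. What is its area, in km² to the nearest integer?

Side lengths (central angles): a = 0.8124, b = 0.6426, c = 1.4360 rad; semiperimeter s = 1.4455.
By l'Huilier's theorem, tan(E/4) = √[tan(s/2) tan((s−a)/2) tan((s−b)/2) tan((s−c)/2)], giving spherical excess E = 0.0966 rad.
Area = E·R² = 0.0966 × (465)² ≈ 20897 km².

20897 km²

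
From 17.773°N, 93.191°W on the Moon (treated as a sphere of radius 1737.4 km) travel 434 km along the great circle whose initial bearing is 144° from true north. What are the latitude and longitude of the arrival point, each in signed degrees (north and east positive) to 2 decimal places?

6.05°, -84.79°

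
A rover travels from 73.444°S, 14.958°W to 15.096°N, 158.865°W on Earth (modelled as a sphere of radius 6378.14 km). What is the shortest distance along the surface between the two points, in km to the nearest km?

13154 km

In radians: φ₁ = -1.2818, φ₂ = 0.2635, Δλ = -143.907° = -2.5117 rad.
cos c = sin φ₁ sin φ₂ + cos φ₁ cos φ₂ cos Δλ = (-0.9585)(0.2604) + (0.2850)(0.9655)(-0.8081) = -0.47195,
so c = arccos(-0.47195) = 2.06230 rad.
Distance = R·c = 6378.14 × 2.0623 ≈ 13154 km.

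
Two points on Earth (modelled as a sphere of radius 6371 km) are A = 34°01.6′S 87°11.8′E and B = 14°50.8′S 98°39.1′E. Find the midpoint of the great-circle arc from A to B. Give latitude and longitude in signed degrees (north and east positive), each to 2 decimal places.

-24.54°, 93.37°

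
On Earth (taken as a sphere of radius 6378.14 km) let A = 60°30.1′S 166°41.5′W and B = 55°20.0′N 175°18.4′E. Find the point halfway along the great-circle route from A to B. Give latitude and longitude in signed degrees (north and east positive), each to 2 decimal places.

-2.62°, -176.35°

The central angle between A and B is δ = 2.0370 rad.
With f = 0.5, the slerp weights are sin((1−f)δ)/sin δ = 0.9530 and sin(fδ)/sin δ = 0.9530.
Weighted sum of the unit vectors: (0.9530)·(-0.4792,-0.1133,-0.8704) + (0.9530)·(-0.5669,0.0465,0.8225) = (-0.9969, -0.0637, -0.0456).
Converting back: φ = atan2(z, √(x²+y²)) = -2.62°, λ = atan2(y, x) = -176.35°.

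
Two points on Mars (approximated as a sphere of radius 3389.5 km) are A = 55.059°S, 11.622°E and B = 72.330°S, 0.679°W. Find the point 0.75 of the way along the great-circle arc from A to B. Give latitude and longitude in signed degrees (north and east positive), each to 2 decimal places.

-68.12°, 4.09°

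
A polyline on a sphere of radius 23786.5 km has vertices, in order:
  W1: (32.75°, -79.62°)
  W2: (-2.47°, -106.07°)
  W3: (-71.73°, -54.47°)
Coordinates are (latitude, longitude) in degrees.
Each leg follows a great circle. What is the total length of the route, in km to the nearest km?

Leg W1→W2: central angle 0.7540 rad, distance 17933.9 km.
Leg W2→W3: central angle 1.3331 rad, distance 31709.7 km.
Total: 17933.9 + 31709.7 ≈ 49644 km.

49644 km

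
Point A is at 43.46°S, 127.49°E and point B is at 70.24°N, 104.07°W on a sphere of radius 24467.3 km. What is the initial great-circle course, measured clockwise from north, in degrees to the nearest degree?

Δλ = 128.440° = 2.2417 rad.
y = sin Δλ · cos φ₂ = (0.7833)(0.3381) = 0.2648
x = cos φ₁ sin φ₂ − sin φ₁ cos φ₂ cos Δλ = (0.7259)(0.9411) − (-0.6878)(0.3381)(-0.6217) = 0.5385
θ = atan2(y, x) = 26.18°, so the bearing is 26°.

26°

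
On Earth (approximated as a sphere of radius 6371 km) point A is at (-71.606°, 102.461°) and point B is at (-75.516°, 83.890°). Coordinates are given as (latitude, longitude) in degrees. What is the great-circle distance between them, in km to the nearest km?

In radians: φ₁ = -1.2498, φ₂ = -1.3180, Δλ = -18.571° = -0.3241 rad.
cos c = sin φ₁ sin φ₂ + cos φ₁ cos φ₂ cos Δλ = (-0.9489)(-0.9682) + (0.3155)(0.2501)(0.9479) = 0.99356,
so c = arccos(0.99356) = 0.11353 rad.
Distance = R·c = 6371 × 0.1135 ≈ 723 km.

723 km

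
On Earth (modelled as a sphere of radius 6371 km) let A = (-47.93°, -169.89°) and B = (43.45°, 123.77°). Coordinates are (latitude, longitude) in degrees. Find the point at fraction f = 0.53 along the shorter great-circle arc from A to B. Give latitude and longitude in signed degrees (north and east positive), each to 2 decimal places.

0.20°, 153.91°

The central angle between A and B is δ = 1.8916 rad.
With f = 0.53, the slerp weights are sin((1−f)δ)/sin δ = 0.8182 and sin(fδ)/sin δ = 0.8881.
Weighted sum of the unit vectors: (0.8182)·(-0.6596,-0.1176,-0.7423) + (0.8881)·(-0.4035,0.6035,0.6877) = (-0.8981, 0.4397, 0.0034).
Converting back: φ = atan2(z, √(x²+y²)) = 0.20°, λ = atan2(y, x) = 153.91°.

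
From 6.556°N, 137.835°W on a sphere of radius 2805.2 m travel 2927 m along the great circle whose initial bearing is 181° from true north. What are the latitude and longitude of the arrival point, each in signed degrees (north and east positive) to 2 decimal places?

Angular distance δ = d/R = 2927/2805.2 = 1.04342 rad; initial bearing θ = 3.1590 rad.
sin φ₂ = sin φ₁ cos δ + cos φ₁ sin δ cos θ = (0.1142)(0.5033) + (0.9935)(0.8641)(-0.9998) = -0.8009, so φ₂ = -53.22°.
Δλ = atan2(sin θ sin δ cos φ₁, cos δ − sin φ₁ sin φ₂) = atan2(-0.0150, 0.5947) = -1.443°.
λ₂ = -137.835° − 1.443° = -139.28°.

-53.22°, -139.28°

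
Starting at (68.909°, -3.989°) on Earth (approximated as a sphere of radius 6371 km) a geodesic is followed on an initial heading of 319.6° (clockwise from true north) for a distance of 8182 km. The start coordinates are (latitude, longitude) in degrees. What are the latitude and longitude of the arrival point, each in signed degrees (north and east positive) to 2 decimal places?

Angular distance δ = d/R = 8182/6371 = 1.28426 rad; initial bearing θ = 5.5781 rad.
sin φ₂ = sin φ₁ cos δ + cos φ₁ sin δ cos θ = (0.9330)(0.2826) + (0.3599)(0.9592)(0.7615) = 0.5266, so φ₂ = 31.77°.
Δλ = atan2(sin θ sin δ cos φ₁, cos δ − sin φ₁ sin φ₂) = atan2(-0.2237, -0.2087) = -133.005°.
λ₂ = -3.989° − 133.005° = -136.99°.

31.77°, -136.99°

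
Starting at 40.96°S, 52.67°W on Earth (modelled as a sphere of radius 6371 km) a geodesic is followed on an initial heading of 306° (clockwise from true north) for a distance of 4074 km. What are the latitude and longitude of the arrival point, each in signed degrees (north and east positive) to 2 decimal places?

-15.14°, -82.68°

Angular distance δ = d/R = 4074/6371 = 0.63946 rad; initial bearing θ = 5.3407 rad.
sin φ₂ = sin φ₁ cos δ + cos φ₁ sin δ cos θ = (-0.6555)(0.8024) + (0.7552)(0.5968)(0.5878) = -0.2611, so φ₂ = -15.14°.
Δλ = atan2(sin θ sin δ cos φ₁, cos δ − sin φ₁ sin φ₂) = atan2(-0.3646, 0.6312) = -30.009°.
λ₂ = -52.670° − 30.009° = -82.68°.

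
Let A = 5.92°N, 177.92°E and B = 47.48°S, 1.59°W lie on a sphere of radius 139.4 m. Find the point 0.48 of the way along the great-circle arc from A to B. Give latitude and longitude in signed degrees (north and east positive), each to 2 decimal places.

-60.53°, 176.99°

The central angle between A and B is δ = 2.4162 rad.
With f = 0.48, the slerp weights are sin((1−f)δ)/sin δ = 1.4334 and sin(fδ)/sin δ = 1.3818.
Weighted sum of the unit vectors: (1.4334)·(-0.9940,0.0361,0.1031) + (1.3818)·(0.6756,-0.0188,-0.7370) = (-0.4913, 0.0258, -0.8706).
Converting back: φ = atan2(z, √(x²+y²)) = -60.53°, λ = atan2(y, x) = 176.99°.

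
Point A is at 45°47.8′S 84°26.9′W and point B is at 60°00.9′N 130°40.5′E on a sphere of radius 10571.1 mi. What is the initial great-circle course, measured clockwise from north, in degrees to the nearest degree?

With φ₁ = -0.7993, φ₂ = 1.0475, Δλ = -2.5286 rad, the forward-azimuth formula gives
θ = atan2( sin Δλ cos φ₂ , cos φ₁ sin φ₂ − sin φ₁ cos φ₂ cos Δλ ) = atan2(-0.2875, 0.3109) = -42.77°.
Adding 360° brings this into [0°, 360°): 317°.

317°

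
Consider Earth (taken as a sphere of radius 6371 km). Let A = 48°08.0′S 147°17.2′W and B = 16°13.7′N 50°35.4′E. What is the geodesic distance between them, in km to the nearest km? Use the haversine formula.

16110 km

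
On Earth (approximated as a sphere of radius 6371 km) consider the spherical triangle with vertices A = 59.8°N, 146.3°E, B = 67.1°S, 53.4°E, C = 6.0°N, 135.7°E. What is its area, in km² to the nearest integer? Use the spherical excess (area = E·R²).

Side lengths (central angles): a = 1.6152, b = 0.9495, c = 2.5083 rad; semiperimeter s = 2.5365.
By l'Huilier's theorem, tan(E/4) = √[tan(s/2) tan((s−a)/2) tan((s−b)/2) tan((s−c)/2)], giving spherical excess E = 0.5999 rad.
Area = E·R² = 0.5999 × (6371)² ≈ 24348251 km².

24348251 km²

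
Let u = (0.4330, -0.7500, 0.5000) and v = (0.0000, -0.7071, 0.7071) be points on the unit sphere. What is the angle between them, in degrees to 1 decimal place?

u·v = 0.8839; |u| = 1.0000, |v| = 1.0000.
cos θ = (u·v)/(|u||v|) = 0.8839, so θ = 27.9°.

27.9°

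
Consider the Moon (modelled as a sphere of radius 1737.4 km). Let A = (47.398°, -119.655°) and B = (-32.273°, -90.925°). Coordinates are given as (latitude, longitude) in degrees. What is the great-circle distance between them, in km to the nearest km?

2540 km

In radians: φ₁ = 0.8273, φ₂ = -0.5633, Δλ = 28.730° = 0.5014 rad.
cos c = sin φ₁ sin φ₂ + cos φ₁ cos φ₂ cos Δλ = (0.7361)(-0.5340) + (0.6769)(0.8455)(0.8769) = 0.10884,
so c = arccos(0.10884) = 1.46174 rad.
Distance = R·c = 1737.4 × 1.4617 ≈ 2540 km.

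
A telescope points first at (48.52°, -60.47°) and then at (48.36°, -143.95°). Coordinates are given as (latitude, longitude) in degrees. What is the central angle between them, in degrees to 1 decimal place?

With latitudes φ₁ = 48.520°, φ₂ = 48.360° and longitude difference Δλ = -83.480°:
cos c = sin φ₁ sin φ₂ + cos φ₁ cos φ₂ cos Δλ = (0.7492)(0.7473) + (0.6624)(0.6644)(0.1136) = 0.60987,
so c = arccos(0.60987) = 0.91490 rad.
So the angular separation is 52.4°.

52.4°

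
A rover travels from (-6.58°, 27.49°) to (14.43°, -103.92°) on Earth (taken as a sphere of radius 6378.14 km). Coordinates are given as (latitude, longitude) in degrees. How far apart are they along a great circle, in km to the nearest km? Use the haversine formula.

Let φ₁ = -0.1148 rad, φ₂ = 0.2519 rad, and Δλ = -2.2935 rad.
Haversine: a = sin²(Δφ/2) + cos φ₁ cos φ₂ sin²(Δλ/2) = 0.0332 + (0.9934)(0.9685)(0.8307) = 0.83246.
Central angle c = 2·arcsin(√a) = 2.29817 rad.
Distance = R·c = 6378.14 × 2.2982 ≈ 14658 km.

14658 km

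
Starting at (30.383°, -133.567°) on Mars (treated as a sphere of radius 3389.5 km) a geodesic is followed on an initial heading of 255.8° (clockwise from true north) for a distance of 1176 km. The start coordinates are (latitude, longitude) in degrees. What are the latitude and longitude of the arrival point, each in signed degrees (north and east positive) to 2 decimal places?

Angular distance δ = d/R = 1176/3389.5 = 0.34695 rad; initial bearing θ = 4.4646 rad.
sin φ₂ = sin φ₁ cos δ + cos φ₁ sin δ cos θ = (0.5058)(0.9404) + (0.8627)(0.3400)(-0.2453) = 0.4037, so φ₂ = 23.81°.
Δλ = atan2(sin θ sin δ cos φ₁, cos δ − sin φ₁ sin φ₂) = atan2(-0.2844, 0.7362) = -21.119°.
λ₂ = -133.567° − 21.119° = -154.69°.

23.81°, -154.69°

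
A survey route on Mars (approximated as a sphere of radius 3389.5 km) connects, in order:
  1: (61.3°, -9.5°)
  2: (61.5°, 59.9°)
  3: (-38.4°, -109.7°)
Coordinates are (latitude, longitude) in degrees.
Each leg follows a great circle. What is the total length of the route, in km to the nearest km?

Leg 1→2: central angle 0.5520 rad, distance 1871.0 km.
Leg 2→3: central angle 2.7230 rad, distance 9229.7 km.
Total: 1871.0 + 9229.7 ≈ 11101 km.

11101 km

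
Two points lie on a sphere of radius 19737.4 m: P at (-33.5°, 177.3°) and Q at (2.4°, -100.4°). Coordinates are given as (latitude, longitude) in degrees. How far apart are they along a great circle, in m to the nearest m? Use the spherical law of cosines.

29254 m

With latitudes φ₁ = -33.500°, φ₂ = 2.400° and longitude difference Δλ = 82.300°:
cos c = sin φ₁ sin φ₂ + cos φ₁ cos φ₂ cos Δλ = (-0.5519)(0.0419) + (0.8339)(0.9991)(0.1340) = 0.08852,
so c = arccos(0.08852) = 1.48216 rad.
Distance = R·c = 19737.4 × 1.4822 ≈ 29254 m.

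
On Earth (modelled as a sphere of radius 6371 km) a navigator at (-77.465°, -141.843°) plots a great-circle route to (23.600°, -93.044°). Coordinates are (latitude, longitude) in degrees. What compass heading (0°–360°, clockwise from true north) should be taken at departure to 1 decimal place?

45.6°

With φ₁ = -1.3520, φ₂ = 0.4119, Δλ = 0.8517 rad, the forward-azimuth formula gives
θ = atan2( sin Δλ cos φ₂ , cos φ₁ sin φ₂ − sin φ₁ cos φ₂ cos Δλ ) = atan2(0.6895, 0.6761) = 45.56°.
So the initial bearing is 45.6°.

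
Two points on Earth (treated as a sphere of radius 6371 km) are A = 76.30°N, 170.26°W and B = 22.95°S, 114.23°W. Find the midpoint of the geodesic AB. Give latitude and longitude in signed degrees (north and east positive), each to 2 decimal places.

28.50°, -124.79°

The central angle between A and B is δ = 1.8307 rad.
With f = 0.5, the slerp weights are sin((1−f)δ)/sin δ = 0.8203 and sin(fδ)/sin δ = 0.8203.
Weighted sum of the unit vectors: (0.8203)·(-0.2334,-0.0401,0.9715) + (0.8203)·(-0.3779,-0.8397,-0.3899) = (-0.5015, -0.7217, 0.4771).
Converting back: φ = atan2(z, √(x²+y²)) = 28.50°, λ = atan2(y, x) = -124.79°.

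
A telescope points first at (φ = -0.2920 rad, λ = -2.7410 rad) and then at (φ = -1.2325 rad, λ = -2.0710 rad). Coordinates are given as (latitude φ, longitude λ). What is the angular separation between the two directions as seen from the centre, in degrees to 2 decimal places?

58.62°

Let φ₁ = -0.2920 rad, φ₂ = -1.2325 rad, and Δλ = 0.6700 rad.
cos c = sin φ₁ sin φ₂ + cos φ₁ cos φ₂ cos Δλ = (-0.2879)(-0.9433) + (0.9577)(0.3319)(0.7838) = 0.52068,
so c = arccos(0.52068) = 1.02315 rad.
So the angular separation is 58.62°.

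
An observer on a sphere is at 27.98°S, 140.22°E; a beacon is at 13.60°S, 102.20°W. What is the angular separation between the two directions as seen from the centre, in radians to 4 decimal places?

1.8620 rad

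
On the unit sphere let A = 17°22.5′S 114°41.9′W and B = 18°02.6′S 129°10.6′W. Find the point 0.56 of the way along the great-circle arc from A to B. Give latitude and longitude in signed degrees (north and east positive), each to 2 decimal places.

-17.88°, -122.79°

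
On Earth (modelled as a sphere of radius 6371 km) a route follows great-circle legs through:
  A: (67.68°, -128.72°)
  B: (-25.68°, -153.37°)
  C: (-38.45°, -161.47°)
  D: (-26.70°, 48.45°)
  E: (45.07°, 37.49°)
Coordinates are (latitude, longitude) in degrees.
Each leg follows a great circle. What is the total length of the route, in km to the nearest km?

Leg A→B: central angle 1.6607 rad, distance 10580.4 km.
Leg B→C: central angle 0.2528 rad, distance 1610.4 km.
Leg C→D: central angle 1.9039 rad, distance 12129.9 km.
Leg D→E: central angle 1.2647 rad, distance 8057.5 km.
Total: 10580.4 + 1610.4 + 12129.9 + 8057.5 ≈ 32378 km.

32378 km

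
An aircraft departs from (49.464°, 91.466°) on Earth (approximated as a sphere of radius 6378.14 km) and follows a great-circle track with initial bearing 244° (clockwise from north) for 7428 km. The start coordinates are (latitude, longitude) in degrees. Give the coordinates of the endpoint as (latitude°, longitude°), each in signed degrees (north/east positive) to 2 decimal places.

Angular distance δ = d/R = 7428/6378.14 = 1.16460 rad; initial bearing θ = 4.2586 rad.
sin φ₂ = sin φ₁ cos δ + cos φ₁ sin δ cos θ = (0.7600)(0.3951) + (0.6499)(0.9186)(-0.4384) = 0.0386, so φ₂ = 2.21°.
Δλ = atan2(sin θ sin δ cos φ₁, cos δ − sin φ₁ sin φ₂) = atan2(-0.5366, 0.3658) = -55.718°.
λ₂ = 91.466° − 55.718° = 35.75°.

2.21°, 35.75°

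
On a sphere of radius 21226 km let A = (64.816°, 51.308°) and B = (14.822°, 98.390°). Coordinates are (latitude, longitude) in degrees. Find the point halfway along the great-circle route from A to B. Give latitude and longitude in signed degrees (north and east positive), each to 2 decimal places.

41.88°, 84.46°

The central angle between A and B is δ = 1.0337 rad.
With f = 0.5, the slerp weights are sin((1−f)δ)/sin δ = 0.5751 and sin(fδ)/sin δ = 0.5751.
Weighted sum of the unit vectors: (0.5751)·(0.2660,0.3321,0.9049) + (0.5751)·(-0.1411,0.9564,0.2558) = (0.0719, 0.7411, 0.6676).
Converting back: φ = atan2(z, √(x²+y²)) = 41.88°, λ = atan2(y, x) = 84.46°.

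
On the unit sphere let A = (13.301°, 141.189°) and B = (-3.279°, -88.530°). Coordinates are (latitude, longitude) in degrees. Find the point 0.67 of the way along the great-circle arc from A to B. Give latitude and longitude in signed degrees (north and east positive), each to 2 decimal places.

Central angle δ = 2.2670 rad. Interpolating on the sphere with fraction f = 0.67:
P = [sin((1−f)δ)·A + sin(fδ)·B] / sin δ = 0.8866·A + 1.3016·B in Cartesian coordinates,
giving P = (-0.6390, -0.7582, 0.1295), i.e. latitude 7.44°, longitude -130.12°.

7.44°, -130.12°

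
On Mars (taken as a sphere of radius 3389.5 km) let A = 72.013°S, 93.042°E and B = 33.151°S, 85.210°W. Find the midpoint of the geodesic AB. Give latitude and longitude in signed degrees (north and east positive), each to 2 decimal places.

-70.56°, -84.19°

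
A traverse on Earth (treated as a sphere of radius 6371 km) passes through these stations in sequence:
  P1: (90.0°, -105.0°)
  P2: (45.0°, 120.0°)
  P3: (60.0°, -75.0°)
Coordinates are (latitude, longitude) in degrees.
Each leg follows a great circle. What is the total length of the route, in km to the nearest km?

Leg P1→P2: central angle 0.7854 rad, distance 5003.8 km.
Leg P2→P3: central angle 1.2965 rad, distance 8260.0 km.
Total: 5003.8 + 8260.0 ≈ 13264 km.

13264 km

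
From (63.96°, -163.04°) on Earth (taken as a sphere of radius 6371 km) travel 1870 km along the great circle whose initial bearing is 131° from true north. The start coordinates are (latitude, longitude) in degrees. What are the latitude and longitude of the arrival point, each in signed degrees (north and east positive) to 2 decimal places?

Angular distance δ = d/R = 1870/6371 = 0.29352 rad; initial bearing θ = 2.2864 rad.
sin φ₂ = sin φ₁ cos δ + cos φ₁ sin δ cos θ = (0.8985)(0.9572) + (0.4390)(0.2893)(-0.6561) = 0.7767, so φ₂ = 50.96°.
Δλ = atan2(sin θ sin δ cos φ₁, cos δ − sin φ₁ sin φ₂) = atan2(0.0959, 0.2593) = 20.285°.
λ₂ = -163.040° + 20.285° = -142.76°.

50.96°, -142.76°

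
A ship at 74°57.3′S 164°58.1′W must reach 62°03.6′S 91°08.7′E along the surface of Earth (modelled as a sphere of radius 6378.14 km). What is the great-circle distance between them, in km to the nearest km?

Let φ₁ = -1.3082 rad, φ₂ = -1.0832 rad, and Δλ = -1.8132 rad.
cos c = sin φ₁ sin φ₂ + cos φ₁ cos φ₂ cos Δλ = (-0.9657)(-0.8834) + (0.2596)(0.4685)(-0.2400) = 0.82397,
so c = arccos(0.82397) = 0.60242 rad.
Distance = R·c = 6378.14 × 0.6024 ≈ 3842 km.

3842 km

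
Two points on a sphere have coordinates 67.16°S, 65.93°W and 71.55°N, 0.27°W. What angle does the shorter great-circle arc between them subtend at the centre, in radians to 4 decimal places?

With latitudes φ₁ = -67.160°, φ₂ = 71.550° and longitude difference Δλ = 65.660°:
cos c = sin φ₁ sin φ₂ + cos φ₁ cos φ₂ cos Δλ = (-0.9216)(0.9486) + (0.3882)(0.3165)(0.4122) = -0.82359,
so c = arccos(-0.82359) = 2.53851 rad.
So the angular separation is 2.5385 rad.

2.5385 rad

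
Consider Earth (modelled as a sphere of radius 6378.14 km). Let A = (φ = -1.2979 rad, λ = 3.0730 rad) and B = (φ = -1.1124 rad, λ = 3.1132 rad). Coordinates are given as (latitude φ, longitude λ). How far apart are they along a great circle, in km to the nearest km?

1186 km

Let φ₁ = -1.2979 rad, φ₂ = -1.1124 rad, and Δλ = 0.0402 rad.
Haversine: a = sin²(Δφ/2) + cos φ₁ cos φ₂ sin²(Δλ/2) = 0.0086 + (0.2695)(0.4425)(0.0004) = 0.00863.
Central angle c = 2·arcsin(√a) = 0.18602 rad.
Distance = R·c = 6378.14 × 0.1860 ≈ 1186 km.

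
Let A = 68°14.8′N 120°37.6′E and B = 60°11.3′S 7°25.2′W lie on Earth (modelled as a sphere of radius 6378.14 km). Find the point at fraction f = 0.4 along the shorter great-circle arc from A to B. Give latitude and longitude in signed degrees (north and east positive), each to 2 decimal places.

23.23°, 46.25°

Central angle δ = 2.7374 rad. Interpolating on the sphere with fraction f = 0.4:
P = [sin((1−f)δ)·A + sin(fδ)·B] / sin δ = 2.5364·A + 2.2604·B in Cartesian coordinates,
giving P = (0.6355, 0.6638, 0.3945), i.e. latitude 23.23°, longitude 46.25°.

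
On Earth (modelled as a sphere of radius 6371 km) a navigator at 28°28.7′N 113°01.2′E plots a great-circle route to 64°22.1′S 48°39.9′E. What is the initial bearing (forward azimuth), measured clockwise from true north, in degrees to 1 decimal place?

203.9°

With φ₁ = 0.4970, φ₂ = -1.1234, Δλ = -1.1232 rad, the forward-azimuth formula gives
θ = atan2( sin Δλ cos φ₂ , cos φ₁ sin φ₂ − sin φ₁ cos φ₂ cos Δλ ) = atan2(-0.3900, -0.8818) = -156.14°.
Adding 360° brings this into [0°, 360°): 203.9°.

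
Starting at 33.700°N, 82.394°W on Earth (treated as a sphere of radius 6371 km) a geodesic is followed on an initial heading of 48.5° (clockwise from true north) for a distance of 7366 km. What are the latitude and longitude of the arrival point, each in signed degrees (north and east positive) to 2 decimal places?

46.73°, 7.72°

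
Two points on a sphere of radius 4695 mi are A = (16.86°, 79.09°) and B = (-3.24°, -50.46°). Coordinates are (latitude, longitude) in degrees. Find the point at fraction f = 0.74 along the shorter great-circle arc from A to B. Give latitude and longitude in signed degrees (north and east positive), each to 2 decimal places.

Central angle δ = 2.2457 rad. Interpolating on the sphere with fraction f = 0.74:
P = [sin((1−f)δ)·A + sin(fδ)·B] / sin δ = 0.7060·A + 1.2755·B in Cartesian coordinates,
giving P = (0.9386, -0.3186, 0.1327), i.e. latitude 7.62°, longitude -18.75°.

7.62°, -18.75°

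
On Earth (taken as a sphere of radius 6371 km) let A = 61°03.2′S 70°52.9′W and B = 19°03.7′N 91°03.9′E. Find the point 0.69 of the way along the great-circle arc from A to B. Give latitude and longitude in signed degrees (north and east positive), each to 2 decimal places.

Central angle δ = 2.3756 rad. Interpolating on the sphere with fraction f = 0.69:
P = [sin((1−f)δ)·A + sin(fδ)·B] / sin δ = 0.9689·A + 1.4392·B in Cartesian coordinates,
giving P = (0.1283, 0.9169, -0.3778), i.e. latitude -22.20°, longitude 82.03°.

-22.20°, 82.03°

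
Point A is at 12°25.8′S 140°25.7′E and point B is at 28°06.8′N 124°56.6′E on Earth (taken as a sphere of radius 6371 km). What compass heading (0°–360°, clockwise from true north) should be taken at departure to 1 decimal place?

339.9°

With φ₁ = -0.2169, φ₂ = 0.4907, Δλ = -0.2703 rad, the forward-azimuth formula gives
θ = atan2( sin Δλ cos φ₂ , cos φ₁ sin φ₂ − sin φ₁ cos φ₂ cos Δλ ) = atan2(-0.2355, 0.6431) = -20.11°.
Adding 360° brings this into [0°, 360°): 339.9°.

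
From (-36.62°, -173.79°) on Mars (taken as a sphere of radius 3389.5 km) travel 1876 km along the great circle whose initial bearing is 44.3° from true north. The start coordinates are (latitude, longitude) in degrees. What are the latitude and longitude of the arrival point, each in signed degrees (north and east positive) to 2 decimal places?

-11.86°, -151.76°

Angular distance δ = d/R = 1876/3389.5 = 0.55347 rad; initial bearing θ = 0.7732 rad.
sin φ₂ = sin φ₁ cos δ + cos φ₁ sin δ cos θ = (-0.5965)(0.8507) + (0.8026)(0.5256)(0.7157) = -0.2055, so φ₂ = -11.86°.
Δλ = atan2(sin θ sin δ cos φ₁, cos δ − sin φ₁ sin φ₂) = atan2(0.2947, 0.7281) = 22.032°.
λ₂ = -173.790° + 22.032° = -151.76°.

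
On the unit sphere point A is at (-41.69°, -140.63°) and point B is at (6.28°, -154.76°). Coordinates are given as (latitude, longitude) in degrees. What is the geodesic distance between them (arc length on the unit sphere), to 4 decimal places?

0.8671

With latitudes φ₁ = -41.690°, φ₂ = 6.280° and longitude difference Δλ = -14.130°:
cos c = sin φ₁ sin φ₂ + cos φ₁ cos φ₂ cos Δλ = (-0.6651)(0.1094) + (0.7468)(0.9940)(0.9697) = 0.64706,
so c = arccos(0.64706) = 0.86707 rad.
On the unit sphere the arc length equals the central angle: 0.8671.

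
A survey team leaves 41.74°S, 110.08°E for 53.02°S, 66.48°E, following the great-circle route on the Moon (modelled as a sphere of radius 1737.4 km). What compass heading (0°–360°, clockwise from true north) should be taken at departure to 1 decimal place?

Δλ = -43.600° = -0.7610 rad.
y = sin Δλ · cos φ₂ = (-0.6896)(0.6015) = -0.4148
x = cos φ₁ sin φ₂ − sin φ₁ cos φ₂ cos Δλ = (0.7462)(-0.7988) − (-0.6658)(0.6015)(0.7242) = -0.3061
θ = atan2(y, x) = -126.42°; adding 360° gives 233.6°.

233.6°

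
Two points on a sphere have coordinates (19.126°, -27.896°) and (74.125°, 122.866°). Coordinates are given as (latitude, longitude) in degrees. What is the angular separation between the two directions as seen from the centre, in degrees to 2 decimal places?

In radians: φ₁ = 0.3338, φ₂ = 1.2937, Δλ = 150.762° = 2.6313 rad.
cos c = sin φ₁ sin φ₂ + cos φ₁ cos φ₂ cos Δλ = (0.3276)(0.9619) + (0.9448)(0.2735)(-0.8726) = 0.08964,
so c = arccos(0.08964) = 1.48104 rad.
So the angular separation is 84.86°.

84.86°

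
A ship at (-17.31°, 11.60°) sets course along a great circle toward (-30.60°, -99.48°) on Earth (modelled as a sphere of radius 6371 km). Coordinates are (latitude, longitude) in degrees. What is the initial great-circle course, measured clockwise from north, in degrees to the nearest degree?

234°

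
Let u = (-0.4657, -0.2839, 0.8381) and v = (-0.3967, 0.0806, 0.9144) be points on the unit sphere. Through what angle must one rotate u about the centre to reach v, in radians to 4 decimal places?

0.3811 rad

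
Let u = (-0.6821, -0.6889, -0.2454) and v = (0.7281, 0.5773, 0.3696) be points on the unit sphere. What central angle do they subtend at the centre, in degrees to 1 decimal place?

u·v = -0.9850; |u| = 1.0000, |v| = 1.0000.
cos θ = (u·v)/(|u||v|) = -0.9850, so θ = 170.1°.

170.1°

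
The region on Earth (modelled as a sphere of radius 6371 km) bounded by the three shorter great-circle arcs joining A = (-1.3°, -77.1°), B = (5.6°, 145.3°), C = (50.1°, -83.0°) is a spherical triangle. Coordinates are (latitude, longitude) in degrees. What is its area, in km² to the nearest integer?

62629827 km²

Side lengths (central angles): a = 1.9282, b = 0.9014, c = 2.3994 rad; semiperimeter s = 2.6145.
By l'Huilier's theorem, tan(E/4) = √[tan(s/2) tan((s−a)/2) tan((s−b)/2) tan((s−c)/2)], giving spherical excess E = 1.5430 rad.
Area = E·R² = 1.5430 × (6371)² ≈ 62629827 km².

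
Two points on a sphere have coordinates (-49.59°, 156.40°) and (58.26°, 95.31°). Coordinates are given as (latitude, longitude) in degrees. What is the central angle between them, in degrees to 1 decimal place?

With latitudes φ₁ = -49.590°, φ₂ = 58.260° and longitude difference Δλ = -61.090°:
Haversine: a = sin²(Δφ/2) + cos φ₁ cos φ₂ sin²(Δλ/2) = 0.6533 + (0.6483)(0.5261)(0.2583) = 0.74134.
Central angle c = 2·arcsin(√a) = 2.07452 rad.
So the angular separation is 118.9°.

118.9°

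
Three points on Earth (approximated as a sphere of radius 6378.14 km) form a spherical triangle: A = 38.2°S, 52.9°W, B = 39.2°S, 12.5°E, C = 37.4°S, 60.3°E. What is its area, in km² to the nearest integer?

8063332 km²

Side lengths (central angles): a = 0.6478, b = 1.4408, c = 0.8706 rad; semiperimeter s = 1.4796.
By l'Huilier's theorem, tan(E/4) = √[tan(s/2) tan((s−a)/2) tan((s−b)/2) tan((s−c)/2)], giving spherical excess E = 0.1982 rad.
Area = E·R² = 0.1982 × (6378.14)² ≈ 8063332 km².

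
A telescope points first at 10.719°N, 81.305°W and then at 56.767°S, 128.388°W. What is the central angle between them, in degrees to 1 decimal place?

In radians: φ₁ = 0.1871, φ₂ = -0.9908, Δλ = -47.083° = -0.8218 rad.
cos c = sin φ₁ sin φ₂ + cos φ₁ cos φ₂ cos Δλ = (0.1860)(-0.8364) + (0.9826)(0.5480)(0.6809) = 0.21110,
so c = arccos(0.21110) = 1.35810 rad.
So the angular separation is 77.8°.

77.8°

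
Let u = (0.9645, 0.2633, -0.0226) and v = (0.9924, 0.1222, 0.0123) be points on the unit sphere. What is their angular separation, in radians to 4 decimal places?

0.1481 rad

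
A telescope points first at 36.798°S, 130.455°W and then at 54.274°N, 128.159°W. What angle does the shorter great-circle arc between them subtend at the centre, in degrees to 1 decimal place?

91.1°

With latitudes φ₁ = -36.798°, φ₂ = 54.274° and longitude difference Δλ = 2.296°:
Haversine: a = sin²(Δφ/2) + cos φ₁ cos φ₂ sin²(Δλ/2) = 0.5094 + (0.8008)(0.5839)(0.0004) = 0.50954.
Central angle c = 2·arcsin(√a) = 1.58988 rad.
So the angular separation is 91.1°.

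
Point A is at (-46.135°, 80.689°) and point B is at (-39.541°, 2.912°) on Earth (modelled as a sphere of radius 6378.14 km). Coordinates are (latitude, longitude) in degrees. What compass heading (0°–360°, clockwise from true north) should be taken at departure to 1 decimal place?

246.8°

With φ₁ = -0.8052, φ₂ = -0.6901, Δλ = -1.3575 rad, the forward-azimuth formula gives
θ = atan2( sin Δλ cos φ₂ , cos φ₁ sin φ₂ − sin φ₁ cos φ₂ cos Δλ ) = atan2(-0.7537, -0.3234) = -113.23°.
Adding 360° brings this into [0°, 360°): 246.8°.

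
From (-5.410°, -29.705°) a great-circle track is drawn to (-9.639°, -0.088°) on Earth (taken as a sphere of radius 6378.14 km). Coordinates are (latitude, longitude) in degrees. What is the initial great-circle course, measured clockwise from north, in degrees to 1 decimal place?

100.0°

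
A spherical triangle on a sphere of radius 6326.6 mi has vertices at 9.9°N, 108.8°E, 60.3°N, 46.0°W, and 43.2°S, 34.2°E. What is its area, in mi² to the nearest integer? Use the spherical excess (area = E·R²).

Side lengths (central angles): a = 2.1331, b = 1.4977, c = 1.8674 rad; semiperimeter s = 2.7491.
By l'Huilier's theorem, tan(E/4) = √[tan(s/2) tan((s−a)/2) tan((s−b)/2) tan((s−c)/2)], giving spherical excess E = 2.5447 rad.
Area = E·R² = 2.5447 × (6326.6)² ≈ 101855388 mi².

101855388 mi²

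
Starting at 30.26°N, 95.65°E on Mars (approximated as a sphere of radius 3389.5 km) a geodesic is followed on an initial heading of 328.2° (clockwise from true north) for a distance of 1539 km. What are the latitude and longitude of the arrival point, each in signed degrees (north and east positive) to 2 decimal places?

50.79°, 74.20°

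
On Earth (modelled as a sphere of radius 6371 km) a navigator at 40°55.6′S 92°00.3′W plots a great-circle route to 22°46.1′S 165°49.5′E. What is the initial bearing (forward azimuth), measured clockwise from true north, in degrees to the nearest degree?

With φ₁ = -0.7143, φ₂ = -0.3974, Δλ = -1.7832 rad, the forward-azimuth formula gives
θ = atan2( sin Δλ cos φ₂ , cos φ₁ sin φ₂ − sin φ₁ cos φ₂ cos Δλ ) = atan2(-0.9014, -0.4197) = -114.97°.
Adding 360° brings this into [0°, 360°): 245°.

245°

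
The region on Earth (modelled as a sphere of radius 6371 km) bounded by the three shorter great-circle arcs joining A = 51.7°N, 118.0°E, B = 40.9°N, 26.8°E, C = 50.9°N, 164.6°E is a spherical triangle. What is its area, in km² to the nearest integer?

Side lengths (central angles): a = 1.4152, b = 0.5000, c = 1.0426 rad; semiperimeter s = 1.4789.
By l'Huilier's theorem, tan(E/4) = √[tan(s/2) tan((s−a)/2) tan((s−b)/2) tan((s−c)/2)], giving spherical excess E = 0.2340 rad.
Area = E·R² = 0.2340 × (6371)² ≈ 9497484 km².

9497484 km²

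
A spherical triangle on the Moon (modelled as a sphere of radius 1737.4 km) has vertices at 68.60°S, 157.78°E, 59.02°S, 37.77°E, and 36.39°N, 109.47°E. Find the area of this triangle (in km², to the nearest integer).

Side lengths (central angles): a = 1.9590, b = 1.9359, c = 0.7894 rad; semiperimeter s = 2.3421.
By l'Huilier's theorem, tan(E/4) = √[tan(s/2) tan((s−a)/2) tan((s−b)/2) tan((s−c)/2)], giving spherical excess E = 1.1831 rad.
Area = E·R² = 1.1831 × (1737.4)² ≈ 3571338 km².

3571338 km²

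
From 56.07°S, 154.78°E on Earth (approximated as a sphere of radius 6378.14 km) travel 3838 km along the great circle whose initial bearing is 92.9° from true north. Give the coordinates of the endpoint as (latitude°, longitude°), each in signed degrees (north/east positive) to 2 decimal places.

-44.42°, -152.88°

Angular distance δ = d/R = 3838/6378.14 = 0.60174 rad; initial bearing θ = 1.6214 rad.
sin φ₂ = sin φ₁ cos δ + cos φ₁ sin δ cos θ = (-0.8297)(0.8244) + (0.5582)(0.5661)(-0.0506) = -0.7000, so φ₂ = -44.42°.
Δλ = atan2(sin θ sin δ cos φ₁, cos δ − sin φ₁ sin φ₂) = atan2(0.3156, 0.2436) = 52.337°.
λ₂ = 154.780° + 52.337° = 207.12° → -152.88° after wrapping to (−180°, 180°].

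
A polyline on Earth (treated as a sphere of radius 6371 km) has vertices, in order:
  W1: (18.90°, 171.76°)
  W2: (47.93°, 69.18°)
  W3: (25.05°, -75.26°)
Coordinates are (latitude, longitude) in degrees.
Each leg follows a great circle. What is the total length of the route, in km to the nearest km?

Leg W1→W2: central angle 1.4682 rad, distance 9354.1 km.
Leg W2→W3: central angle 1.7513 rad, distance 11157.4 km.
Total: 9354.1 + 11157.4 ≈ 20511 km.

20511 km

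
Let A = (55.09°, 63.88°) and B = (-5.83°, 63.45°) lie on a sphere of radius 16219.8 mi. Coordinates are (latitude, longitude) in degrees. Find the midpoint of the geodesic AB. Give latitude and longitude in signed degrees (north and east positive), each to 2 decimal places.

Central angle δ = 1.0633 rad. Interpolating on the sphere with fraction f = 0.5:
P = [sin((1−f)δ)·A + sin(fδ)·B] / sin δ = 0.5801·A + 0.5801·B in Cartesian coordinates,
giving P = (0.4041, 0.8143, 0.4168), i.e. latitude 24.63°, longitude 63.61°.

24.63°, 63.61°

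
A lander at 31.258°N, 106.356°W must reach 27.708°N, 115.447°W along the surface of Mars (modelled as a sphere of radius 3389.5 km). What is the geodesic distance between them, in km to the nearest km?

Let φ₁ = 0.5456 rad, φ₂ = 0.4836 rad, and Δλ = -0.1587 rad.
cos c = sin φ₁ sin φ₂ + cos φ₁ cos φ₂ cos Δλ = (0.5189)(0.4650) + (0.8548)(0.8853)(0.9874) = 0.98857,
so c = arccos(0.98857) = 0.15131 rad.
Distance = R·c = 3389.5 × 0.1513 ≈ 513 km.

513 km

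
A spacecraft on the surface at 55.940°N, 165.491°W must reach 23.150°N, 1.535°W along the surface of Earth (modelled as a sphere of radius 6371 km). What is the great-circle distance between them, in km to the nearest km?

11091 km

With latitudes φ₁ = 55.940°, φ₂ = 23.150° and longitude difference Δλ = 163.956°:
cos c = sin φ₁ sin φ₂ + cos φ₁ cos φ₂ cos Δλ = (0.8285)(0.3931) + (0.5601)(0.9195)(-0.9610) = -0.16921,
so c = arccos(-0.16921) = 1.74082 rad.
Distance = R·c = 6371 × 1.7408 ≈ 11091 km.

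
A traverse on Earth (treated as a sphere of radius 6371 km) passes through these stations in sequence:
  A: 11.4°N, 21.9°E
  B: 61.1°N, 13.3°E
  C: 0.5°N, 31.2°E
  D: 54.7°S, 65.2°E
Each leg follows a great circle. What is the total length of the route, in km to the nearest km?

Leg A→B: central angle 0.8744 rad, distance 5570.8 km.
Leg B→C: central angle 1.0843 rad, distance 6908.2 km.
Leg C→D: central angle 1.0793 rad, distance 6876.4 km.
Total: 5570.8 + 6908.2 + 6876.4 ≈ 19355 km.

19355 km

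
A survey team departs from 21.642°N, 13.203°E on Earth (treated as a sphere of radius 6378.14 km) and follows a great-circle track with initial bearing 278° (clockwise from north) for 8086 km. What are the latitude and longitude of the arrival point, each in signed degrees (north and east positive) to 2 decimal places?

Angular distance δ = d/R = 8086/6378.14 = 1.26777 rad; initial bearing θ = 4.8520 rad.
sin φ₂ = sin φ₁ cos δ + cos φ₁ sin δ cos θ = (0.3688)(0.2984) + (0.9295)(0.9544)(0.1392) = 0.2335, so φ₂ = 13.50°.
Δλ = atan2(sin θ sin δ cos φ₁, cos δ − sin φ₁ sin φ₂) = atan2(-0.8785, 0.2123) = -76.415°.
λ₂ = 13.203° − 76.415° = -63.21°.

13.50°, -63.21°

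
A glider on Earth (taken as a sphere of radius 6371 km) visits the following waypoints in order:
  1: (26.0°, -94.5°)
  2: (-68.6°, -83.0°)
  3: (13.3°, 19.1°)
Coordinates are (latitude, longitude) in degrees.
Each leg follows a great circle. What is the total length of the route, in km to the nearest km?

22434 km

Leg 1→2: central angle 1.6577 rad, distance 10561.1 km.
Leg 2→3: central angle 1.8636 rad, distance 11872.9 km.
Total: 10561.1 + 11872.9 ≈ 22434 km.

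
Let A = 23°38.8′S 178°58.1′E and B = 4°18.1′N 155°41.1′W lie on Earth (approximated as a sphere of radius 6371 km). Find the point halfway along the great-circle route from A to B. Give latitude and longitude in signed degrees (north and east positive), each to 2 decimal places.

Central angle δ = 0.6511 rad. Interpolating on the sphere with fraction f = 0.5:
P = [sin((1−f)δ)·A + sin(fδ)·B] / sin δ = 0.5277·A + 0.5277·B in Cartesian coordinates,
giving P = (-0.9629, -0.2080, -0.1721), i.e. latitude -9.91°, longitude -167.81°.

-9.91°, -167.81°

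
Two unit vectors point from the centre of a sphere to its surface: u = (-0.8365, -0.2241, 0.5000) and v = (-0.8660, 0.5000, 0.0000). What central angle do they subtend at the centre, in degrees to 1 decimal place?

52.2°

u·v = 0.6124; |u| = 1.0000, |v| = 1.0000.
cos θ = (u·v)/(|u||v|) = 0.6124, so θ = 52.2°.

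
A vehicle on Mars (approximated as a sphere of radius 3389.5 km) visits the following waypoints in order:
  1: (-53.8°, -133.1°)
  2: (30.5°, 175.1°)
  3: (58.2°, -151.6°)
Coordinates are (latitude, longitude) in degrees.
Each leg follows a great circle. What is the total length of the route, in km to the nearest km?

7765 km

Leg 1→2: central angle 1.6658 rad, distance 5646.2 km.
Leg 2→3: central angle 0.6252 rad, distance 2119.1 km.
Total: 5646.2 + 2119.1 ≈ 7765 km.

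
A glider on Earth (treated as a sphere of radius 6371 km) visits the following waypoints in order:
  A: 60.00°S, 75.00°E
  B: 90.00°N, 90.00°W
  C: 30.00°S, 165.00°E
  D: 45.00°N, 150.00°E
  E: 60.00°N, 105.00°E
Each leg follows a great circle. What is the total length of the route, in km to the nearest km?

41882 km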